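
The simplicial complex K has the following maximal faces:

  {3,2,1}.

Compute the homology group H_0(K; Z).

Fix the vertex order 1 < 2 < 3 and write every simplex with vertices in increasing order. Then dim K = 2 and the simplices of K are:

  0-simplices (3): [1], [2], [3]
  1-simplices (3): [1,2], [1,3], [2,3]
  2-simplices (1): [1,2,3]

giving chain groups C_0 ≅ Z^3, C_1 ≅ Z^3, C_2 ≅ Z^1.

Boundary ∂_1: C_1 → C_0 sends each edge [p,q] (with p < q) to q − p.
The 3×3 boundary matrix has rank 2 and Smith normal form diag(1,1).

∂_2: C_2 → C_1 sends each 2-simplex [p,q,r] to [q,r] − [p,r] + [p,q]. For instance
  ∂[1,2,3] = [2,3] − [1,3] + [1,2].
The resulting 3×1 matrix has rank 1, and its Smith normal form has invariant factors (1).

Now H_k = ker ∂_k / im ∂_{k+1}, so:

  H_0: rank C_0 − rank ∂_1 = 3 − 2 = 1, and the invariant factors of ∂_1 are all 1, so H_0 ≅ Z.

H_0 ≅ Z.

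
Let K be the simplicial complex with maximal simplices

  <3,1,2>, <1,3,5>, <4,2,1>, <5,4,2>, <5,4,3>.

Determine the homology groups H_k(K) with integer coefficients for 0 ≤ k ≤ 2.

H_0 ≅ Z,  H_1 ≅ Z,  H_2 = 0.

Order the vertices as 1 < 2 < 3 < 4 < 5. Listing each simplex with vertices in this order, K has dimension 2 with simplices:

  0-simplices (5): [1], [2], [3], [4], [5]
  1-simplices (10): [1,2], [1,3], [1,4], [1,5], [2,3], [2,4], [2,5], [3,4], [3,5], [4,5]
  2-simplices (5): [1,2,3], [1,2,4], [1,3,5], [2,4,5], [3,4,5]

Hence C_0 ≅ Z^5, C_1 ≅ Z^10, C_2 ≅ Z^5.

Boundary ∂_1: C_1 → C_0 is given by ∂[p,q] = [q] − [p].
The resulting 5×10 matrix has rank 4, and its Smith normal form has invariant factors (1,1,1,1).

∂_2: C_2 → C_1 maps a triangle to the signed sum of its edges. For instance
  ∂[1,3,5] = [3,5] − [1,5] + [1,3],
  ∂[2,4,5] = [4,5] − [2,5] + [2,4].
As a 10×5 matrix over Z this has rank 5, with invariant factors (1,1,1,1,1).

Computing H_k = (kernel of ∂_k) / (image of ∂_{k+1}):

  H_0: rank C_0 − rank ∂_1 = 5 − 4 = 1, and the invariant factors of ∂_1 are all 1, so H_0 ≅ Z.
  H_1: rank ker ∂_1 − rank ∂_2 = (10 − 4) − 5 = 1, and the invariant factors of ∂_2 are all 1, so H_1 ≅ Z.
  H_2: rank ker ∂_2 − rank ∂_3 = (5 − 5) − 0 = 0, and there is no ∂_3, so H_2 ≅ 0.

As a check, the Euler characteristic is 5 − 10 + 5 = 0, which agrees with 1 − 1 + 0 = 0.
(K is a triangulation of the Möbius band.)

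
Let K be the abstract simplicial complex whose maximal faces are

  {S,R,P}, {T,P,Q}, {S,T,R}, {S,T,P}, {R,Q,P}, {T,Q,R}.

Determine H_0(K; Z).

K has 5 vertices, 9 edges, 6 triangles.
rank ∂_0 = 0, rank ∂_1 = 4 ⇒ b_0 = 5 − 0 − 4 = 1; all invariant factors of ∂_1 are 1 so no torsion. So H_0 = Z.

H_0 = Z.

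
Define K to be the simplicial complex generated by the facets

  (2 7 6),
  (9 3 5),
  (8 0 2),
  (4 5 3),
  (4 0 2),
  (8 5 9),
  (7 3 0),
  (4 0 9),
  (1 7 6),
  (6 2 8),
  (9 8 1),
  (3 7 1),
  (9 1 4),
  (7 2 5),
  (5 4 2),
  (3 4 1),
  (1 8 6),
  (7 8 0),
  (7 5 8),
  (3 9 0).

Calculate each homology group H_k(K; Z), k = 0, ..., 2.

We work with the vertex ordering 0 < 1 < 2 < 3 < 4 < 5 < 6 < 7 < 8 < 9. The simplices of K, each written with vertices in increasing order, are:

  0-simplices (10): [0], [1], [2], [3], [4], [5], [6], [7], [8], [9]
  1-simplices (30): (30 of them)
  2-simplices (20): (20 of them)

Hence C_0 ≅ Z^10, C_1 ≅ Z^30, C_2 ≅ Z^20.

Boundary ∂_1: C_1 → C_0 is given by ∂[p,q] = [q] − [p]. For instance
  ∂[0,2] = [2] − [0].
This gives a 10×30 integer matrix of rank 9; reducing to Smith normal form yields diagonal entries (1,1,1,1,1,1,1,1,1).

The boundary map ∂_2: C_2 → C_1 maps a triangle to the signed sum of its edges. For instance
  ∂[0,4,9] = [4,9] − [0,9] + [0,4],
  ∂[0,2,4] = [2,4] − [0,4] + [0,2].
This gives a 30×20 integer matrix of rank 20; reducing to Smith normal form yields diagonal entries (1,1,1,1,1,1,1,1,1,1,1,1,1,1,1,1,1,1,1,2).

Now H_k = ker ∂_k / im ∂_{k+1}, so:

  H_0: rank C_0 − rank ∂_1 = 10 − 9 = 1, and the invariant factors of ∂_1 are all 1, so H_0 = Z.
  H_1: rank ker ∂_1 − rank ∂_2 = (30 − 9) − 20 = 1, and ∂_2 has invariant factor 2 > 1, so H_1 = Z × Z/2.
  H_2: rank ker ∂_2 − rank ∂_3 = (20 − 20) − 0 = 0, and there is no ∂_3, so H_2 = 0.

H_0 ≅ Z,  H_1 ≅ Z × Z/2,  H_2 = 0.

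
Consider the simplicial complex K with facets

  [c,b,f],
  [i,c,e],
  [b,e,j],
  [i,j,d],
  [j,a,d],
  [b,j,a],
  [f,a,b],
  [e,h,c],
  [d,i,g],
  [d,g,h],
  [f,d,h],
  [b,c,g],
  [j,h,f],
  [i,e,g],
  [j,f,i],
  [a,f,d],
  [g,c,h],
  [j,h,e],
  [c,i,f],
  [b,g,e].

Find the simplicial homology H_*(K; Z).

H_0 ≅ Z,  H_1 ≅ Z × Z/2,  H_2 = 0.

Take the total order a < b < c < d < e < f < g < h < i < j on the vertex set. Then K (dimension 2) consists of the simplices:

  0-simplices (10): a, b, c, d, e, f, g, h, i, j
  1-simplices (30): ab, ad, af, aj, bc, be, bf, bg, bj, ce, cf, cg, ch, ci, df, dg, dh, di, dj, eg, eh, ei, ej, fh, fi, fj, gh, gi, hj, ij
  2-simplices (20): abf, abj, adf, adj, bcf, bcg, beg, bej, ceh, cei, cfi, cgh, dfh, dgh, dgi, dij, egi, ehj, fhj, fij

Hence C_0 ≅ Z^10, C_1 ≅ Z^30, C_2 ≅ Z^20.

Boundary ∂_1: C_1 → C_0 is given by ∂[p,q] = [q] − [p].
As a 10×30 matrix over Z this has rank 9, with invariant factors (1,1,1,1,1,1,1,1,1).

∂_2: C_2 → C_1 acts by ∂[p,q,r] = [q,r] − [p,r] + [p,q]. For instance
  ∂dgi = gi − di + dg,
  ∂adj = dj − aj + ad.
As a 30×20 matrix over Z this has rank 20, with invariant factors (1,1,1,1,1,1,1,1,1,1,1,1,1,1,1,1,1,1,1,2).

Computing H_k = (kernel of ∂_k) / (image of ∂_{k+1}):

  H_0: rank C_0 − rank ∂_1 = 10 − 9 = 1, and the invariant factors of ∂_1 are all 1, so H_0 ≅ Z.
  H_1: rank ker ∂_1 − rank ∂_2 = (30 − 9) − 20 = 1, and ∂_2 has invariant factor 2 > 1, so H_1 ≅ Z × Z/2.
  H_2: rank ker ∂_2 − rank ∂_3 = (20 − 20) − 0 = 0, and there is no ∂_3, so H_2 ≅ 0.

(K is a triangulation of the Klein bottle.)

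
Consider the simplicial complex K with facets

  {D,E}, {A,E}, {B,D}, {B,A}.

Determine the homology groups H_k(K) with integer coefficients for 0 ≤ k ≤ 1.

H_0 = Z,  H_1 = Z.

Order the vertices as A < B < D < E. Listing each simplex with vertices in this order, K has dimension 1 with simplices:

  0-simplices (4): A, B, D, E
  1-simplices (4): AB, AE, BD, DE

so the chain groups are C_0 ≅ Z^4, C_1 ≅ Z^4.

Boundary ∂_1: C_1 → C_0 is given by ∂[p,q] = [q] − [p]. For instance
  ∂BD = D − B.
This gives a 4×4 integer matrix of rank 3; reducing to Smith normal form yields diagonal entries (1,1,1).

Computing H_k = (kernel of ∂_k) / (image of ∂_{k+1}):

  H_0: rank C_0 − rank ∂_1 = 4 − 3 = 1, and the invariant factors of ∂_1 are all 1, so H_0 ≅ Z.
  H_1: rank ker ∂_1 − rank ∂_2 = (4 − 3) − 0 = 1, and there is no ∂_2, so H_1 ≅ Z.

As a check, the Euler characteristic is 4 − 4 = 0, which agrees with 1 − 1 = 0.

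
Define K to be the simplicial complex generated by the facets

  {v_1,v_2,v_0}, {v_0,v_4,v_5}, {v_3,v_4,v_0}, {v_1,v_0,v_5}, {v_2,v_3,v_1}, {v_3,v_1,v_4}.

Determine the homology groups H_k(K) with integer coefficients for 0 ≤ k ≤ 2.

H_0 ≅ Z,  H_1 ≅ Z,  H_2 = 0.

Order the vertices as v_0 < v_1 < v_2 < v_3 < v_4 < v_5. Listing each simplex with vertices in this order, K has dimension 2 with simplices:

  0-simplices (6): [v_0], [v_1], [v_2], [v_3], [v_4], [v_5]
  1-simplices (12): [v_0,v_1], [v_0,v_2], [v_0,v_3], [v_0,v_4], [v_0,v_5], [v_1,v_2], [v_1,v_3], [v_1,v_4], [v_1,v_5], [v_2,v_3], [v_3,v_4], [v_4,v_5]
  2-simplices (6): [v_0,v_1,v_2], [v_0,v_1,v_5], [v_0,v_3,v_4], [v_0,v_4,v_5], [v_1,v_2,v_3], [v_1,v_3,v_4]

giving chain groups C_0 ≅ Z^6, C_1 ≅ Z^12, C_2 ≅ Z^6.

Boundary ∂_1: C_1 → C_0 sends each edge [p,q] (with p < q) to q − p. For instance
  ∂[v_1,v_2] = [v_2] − [v_1].
The resulting 6×12 matrix has rank 5, and its Smith normal form has invariant factors (1,1,1,1,1).

Boundary ∂_2: C_2 → C_1 sends each 2-simplex [p,q,r] to [q,r] − [p,r] + [p,q]. For instance
  ∂[v_1,v_2,v_3] = [v_2,v_3] − [v_1,v_3] + [v_1,v_2],
  ∂[v_0,v_3,v_4] = [v_3,v_4] − [v_0,v_4] + [v_0,v_3].
As a 12×6 matrix over Z this has rank 6, with invariant factors (1,1,1,1,1,1).

Now H_k = ker ∂_k / im ∂_{k+1}, so:

  H_0: rank C_0 − rank ∂_1 = 6 − 5 = 1, and the invariant factors of ∂_1 are all 1, so H_0 ≅ Z.
  H_1: rank ker ∂_1 − rank ∂_2 = (12 − 5) − 6 = 1, and the invariant factors of ∂_2 are all 1, so H_1 ≅ Z.
  H_2: rank ker ∂_2 − rank ∂_3 = (6 − 6) − 0 = 0, and there is no ∂_3, so H_2 ≅ 0.

As a check, the Euler characteristic is 6 − 12 + 6 = 0, which agrees with 1 − 1 + 0 = 0.
(K is a triangulation of the cylinder S^1 x I.)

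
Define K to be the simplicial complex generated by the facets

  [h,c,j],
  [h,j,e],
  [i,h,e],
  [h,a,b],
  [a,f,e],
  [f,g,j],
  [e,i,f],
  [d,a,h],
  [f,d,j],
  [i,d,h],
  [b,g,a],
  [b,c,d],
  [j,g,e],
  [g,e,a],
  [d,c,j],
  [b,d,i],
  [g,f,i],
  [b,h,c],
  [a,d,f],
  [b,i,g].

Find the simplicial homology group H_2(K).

H_2 ≅ 0.

Order the vertices as a < b < c < d < e < f < g < h < i < j. Listing each simplex with vertices in this order, K has dimension 2 with simplices:

  0-simplices (10): a, b, c, d, e, f, g, h, i, j
  1-simplices (30): ab, ad, ae, af, ag, ah, bc, bd, bg, bh, bi, cd, ch, cj, df, dh, di, dj, ef, eg, eh, ei, ej, fg, fi, fj, gi, gj, hi, hj
  2-simplices (20): abg, abh, adf, adh, aef, aeg, bcd, bch, bdi, bgi, cdj, chj, dfj, dhi, efi, egj, ehi, ehj, fgi, fgj

Hence C_0 ≅ Z^10, C_1 ≅ Z^30, C_2 ≅ Z^20.

∂_1: C_1 → C_0 sends each edge [p,q] (with p < q) to q − p. For instance
  ∂hi = i − h.
As a 10×30 matrix over Z this has rank 9, with invariant factors (1,1,1,1,1,1,1,1,1).

∂_2: C_2 → C_1 maps a triangle to the signed sum of its edges. For instance
  ∂abg = bg − ag + ab,
  ∂efi = fi − ei + ef.
This gives a 30×20 integer matrix of rank 20; reducing to Smith normal form yields diagonal entries (1,1,1,1,1,1,1,1,1,1,1,1,1,1,1,1,1,1,1,2).

From H_k ≅ ker(∂_k) / im(∂_{k+1}) we obtain:

  H_2: rank ker ∂_2 − rank ∂_3 = (20 − 20) − 0 = 0, and there is no ∂_3, so H_2 = 0.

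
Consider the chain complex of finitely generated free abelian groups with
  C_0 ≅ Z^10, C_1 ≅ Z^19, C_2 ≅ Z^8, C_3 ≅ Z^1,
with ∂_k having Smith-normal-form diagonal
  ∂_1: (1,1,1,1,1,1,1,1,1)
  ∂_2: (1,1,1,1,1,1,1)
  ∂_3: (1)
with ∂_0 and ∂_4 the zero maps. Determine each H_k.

H_0: b_0 = 10 − 0 − 9 = 1; torsion from ∂_1 factors > 1: none. So H_0 ≅ Z.
H_1: b_1 = 19 − 9 − 7 = 3; torsion from ∂_2 factors > 1: none. So H_1 ≅ Z^3.
H_2: b_2 = 8 − 7 − 1 = 0; torsion from ∂_3 factors > 1: none. So H_2 ≅ 0.
H_3: b_3 = 1 − 1 − 0 = 0; torsion from ∂_4 factors > 1: none. So H_3 ≅ 0.

H_0 ≅ Z,  H_1 ≅ Z^3,  H_2 = 0,  H_3 = 0.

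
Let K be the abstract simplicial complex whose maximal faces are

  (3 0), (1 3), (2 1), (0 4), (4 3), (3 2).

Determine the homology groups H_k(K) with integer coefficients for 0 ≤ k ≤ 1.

We work with the vertex ordering 0 < 1 < 2 < 3 < 4. The simplices of K, each written with vertices in increasing order, are:

  0-simplices (5): [0], [1], [2], [3], [4]
  1-simplices (6): [0,3], [0,4], [1,2], [1,3], [2,3], [3,4]

so the chain groups are C_0 ≅ Z^5, C_1 ≅ Z^6.

∂_1: C_1 → C_0 is given by ∂[p,q] = [q] − [p].
This gives a 5×6 integer matrix of rank 4; reducing to Smith normal form yields diagonal entries (1,1,1,1).

Computing H_k = (kernel of ∂_k) / (image of ∂_{k+1}):

  H_0: rank C_0 − rank ∂_1 = 5 − 4 = 1, and the invariant factors of ∂_1 are all 1, so H_0 ≅ Z.
  H_1: rank ker ∂_1 − rank ∂_2 = (6 − 4) − 0 = 2, and there is no ∂_2, so H_1 ≅ Z^2.

As a check, the Euler characteristic is 5 − 6 = -1, which agrees with 1 − 2 = -1.

H_0 = Z,  H_1 = Z^2.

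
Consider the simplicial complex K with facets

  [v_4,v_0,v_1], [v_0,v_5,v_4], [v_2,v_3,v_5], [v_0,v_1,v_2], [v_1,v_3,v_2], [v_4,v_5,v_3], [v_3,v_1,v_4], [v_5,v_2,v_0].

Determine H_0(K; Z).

Fix the vertex order v_0 < v_1 < v_2 < v_3 < v_4 < v_5 and write every simplex with vertices in increasing order. Then dim K = 2 and the simplices of K are:

  0-simplices (6): [v_0], [v_1], [v_2], [v_3], [v_4], [v_5]
  1-simplices (12): [v_0,v_1], [v_0,v_2], [v_0,v_4], [v_0,v_5], [v_1,v_2], [v_1,v_3], [v_1,v_4], [v_2,v_3], [v_2,v_5], [v_3,v_4], [v_3,v_5], [v_4,v_5]
  2-simplices (8): [v_0,v_1,v_2], [v_0,v_1,v_4], [v_0,v_2,v_5], [v_0,v_4,v_5], [v_1,v_2,v_3], [v_1,v_3,v_4], [v_2,v_3,v_5], [v_3,v_4,v_5]

Hence C_0 ≅ Z^6, C_1 ≅ Z^12, C_2 ≅ Z^8.

The boundary map ∂_1: C_1 → C_0 sends each edge [p,q] (with p < q) to q − p. For instance
  ∂[v_3,v_4] = [v_4] − [v_3].
The resulting 6×12 matrix has rank 5, and its Smith normal form has invariant factors (1,1,1,1,1).

Boundary ∂_2: C_2 → C_1 sends each 2-simplex [p,q,r] to [q,r] − [p,r] + [p,q]. For instance
  ∂[v_0,v_4,v_5] = [v_4,v_5] − [v_0,v_5] + [v_0,v_4],
  ∂[v_1,v_2,v_3] = [v_2,v_3] − [v_1,v_3] + [v_1,v_2].
The 12×8 boundary matrix has rank 7 and Smith normal form diag(1,1,1,1,1,1,1).

Computing H_k = (kernel of ∂_k) / (image of ∂_{k+1}):

  H_0: rank C_0 − rank ∂_1 = 6 − 5 = 1, and the invariant factors of ∂_1 are all 1, so H_0 ≅ Z.

H_0 = Z.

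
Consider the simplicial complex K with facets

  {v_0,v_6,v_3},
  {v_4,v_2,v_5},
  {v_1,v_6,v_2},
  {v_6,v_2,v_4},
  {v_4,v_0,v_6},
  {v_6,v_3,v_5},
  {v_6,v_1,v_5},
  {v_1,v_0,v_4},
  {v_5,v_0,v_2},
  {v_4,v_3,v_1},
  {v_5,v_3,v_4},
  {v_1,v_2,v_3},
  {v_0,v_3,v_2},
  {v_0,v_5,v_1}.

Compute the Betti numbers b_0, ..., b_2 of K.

b_0 = 1, b_1 = 2, b_2 = 1.

Fix the vertex order v_0 < v_1 < v_2 < v_3 < v_4 < v_5 < v_6 and write every simplex with vertices in increasing order. Then dim K = 2 and the simplices of K are:

  0-simplices (7): [v_0], [v_1], [v_2], [v_3], [v_4], [v_5], [v_6]
  1-simplices (21): (21 of them)
  2-simplices (14): (14 of them)

so the chain groups are C_0 ≅ Z^7, C_1 ≅ Z^21, C_2 ≅ Z^14.

Boundary ∂_1: C_1 → C_0 is given by ∂[p,q] = [q] − [p]. For instance
  ∂[v_2,v_4] = [v_4] − [v_2].
The 7×21 boundary matrix has rank 6 and Smith normal form diag(1,1,1,1,1,1).

The boundary map ∂_2: C_2 → C_1 maps a triangle to the signed sum of its edges. For instance
  ∂[v_0,v_2,v_5] = [v_2,v_5] − [v_0,v_5] + [v_0,v_2],
  ∂[v_1,v_2,v_3] = [v_2,v_3] − [v_1,v_3] + [v_1,v_2].
The resulting 21×14 matrix has rank 13, and its Smith normal form has invariant factors (1,1,1,1,1,1,1,1,1,1,1,1,1).

Reading off H_k = ker ∂_k / im ∂_{k+1}:

  H_0: rank C_0 − rank ∂_1 = 7 − 6 = 1, and the invariant factors of ∂_1 are all 1, so H_0 = Z.
  H_1: rank ker ∂_1 − rank ∂_2 = (21 − 6) − 13 = 2, and the invariant factors of ∂_2 are all 1, so H_1 = Z^2.
  H_2: rank ker ∂_2 − rank ∂_3 = (14 − 13) − 0 = 1, and there is no ∂_3, so H_2 = Z.

Hence the Betti numbers are b_0 = 1, b_1 = 2, b_2 = 1.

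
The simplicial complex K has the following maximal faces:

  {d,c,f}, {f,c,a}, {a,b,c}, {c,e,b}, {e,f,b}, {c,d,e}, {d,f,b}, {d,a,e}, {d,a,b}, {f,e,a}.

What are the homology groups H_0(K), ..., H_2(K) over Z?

Order the vertices as a < b < c < d < e < f. Listing each simplex with vertices in this order, K has dimension 2 with simplices:

  0-simplices (6): a, b, c, d, e, f
  1-simplices (15): ab, ac, ad, ae, af, bc, bd, be, bf, cd, ce, cf, de, df, ef
  2-simplices (10): abc, abd, acf, ade, aef, bce, bdf, bef, cde, cdf

giving chain groups C_0 ≅ Z^6, C_1 ≅ Z^15, C_2 ≅ Z^10.

Boundary ∂_1: C_1 → C_0 is given by ∂[p,q] = [q] − [p]. For instance
  ∂ef = f − e.
This gives a 6×15 integer matrix of rank 5; reducing to Smith normal form yields diagonal entries (1,1,1,1,1).

Boundary ∂_2: C_2 → C_1 maps a triangle to the signed sum of its edges. For instance
  ∂bdf = df − bf + bd,
  ∂cde = de − ce + cd.
This gives a 15×10 integer matrix of rank 10; reducing to Smith normal form yields diagonal entries (1,1,1,1,1,1,1,1,1,2).

Now H_k = ker ∂_k / im ∂_{k+1}, so:

  H_0: rank C_0 − rank ∂_1 = 6 − 5 = 1, and the invariant factors of ∂_1 are all 1, so H_0 ≅ Z.
  H_1: rank ker ∂_1 − rank ∂_2 = (15 − 5) − 10 = 0, and ∂_2 has invariant factor 2 > 1, so H_1 ≅ Z/2Z.
  H_2: rank ker ∂_2 − rank ∂_3 = (10 − 10) − 0 = 0, and there is no ∂_3, so H_2 ≅ 0.

(K is a triangulation of the real projective plane RP^2.)

H_0 ≅ Z,  H_1 ≅ Z/2Z,  H_2 = 0.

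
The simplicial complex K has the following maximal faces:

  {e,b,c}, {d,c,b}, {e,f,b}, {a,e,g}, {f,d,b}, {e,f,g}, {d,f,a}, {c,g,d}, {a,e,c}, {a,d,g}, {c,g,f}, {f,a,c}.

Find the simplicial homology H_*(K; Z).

H_0 = Z,  H_1 = Z/2,  H_2 = 0.

K has 7 vertices, 18 edges, 12 triangles.
rank ∂_0 = 0, rank ∂_1 = 6 ⇒ b_0 = 7 − 0 − 6 = 1; all invariant factors of ∂_1 are 1 so no torsion. So H_0 ≅ Z.
rank ∂_1 = 6, rank ∂_2 = 12 ⇒ b_1 = 18 − 6 − 12 = 0; ∂_2 has invariant factor(s) [2] giving torsion. So H_1 ≅ Z/2.
rank ∂_2 = 12, rank ∂_3 = 0 ⇒ b_2 = 12 − 12 − 0 = 0. So H_2 ≅ 0.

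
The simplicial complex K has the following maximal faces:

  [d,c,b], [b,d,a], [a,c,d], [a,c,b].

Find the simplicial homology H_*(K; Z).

H_0 = Z,  H_1 = 0,  H_2 = Z.

Fix the vertex order a < b < c < d and write every simplex with vertices in increasing order. Then dim K = 2 and the simplices of K are:

  0-simplices (4): a, b, c, d
  1-simplices (6): ab, ac, ad, bc, bd, cd
  2-simplices (4): abc, abd, acd, bcd

so the chain groups are C_0 ≅ Z^4, C_1 ≅ Z^6, C_2 ≅ Z^4.

The boundary map ∂_1: C_1 → C_0 sends each edge [p,q] (with p < q) to q − p.
This gives a 4×6 integer matrix of rank 3; reducing to Smith normal form yields diagonal entries (1,1,1).

The boundary map ∂_2: C_2 → C_1 acts by ∂[p,q,r] = [q,r] − [p,r] + [p,q]. For instance
  ∂bcd = cd − bd + bc,
  ∂abc = bc − ac + ab.
As a 6×4 matrix over Z this has rank 3, with invariant factors (1,1,1).

Now H_k = ker ∂_k / im ∂_{k+1}, so:

  H_0: rank C_0 − rank ∂_1 = 4 − 3 = 1, and the invariant factors of ∂_1 are all 1, so H_0 ≅ Z.
  H_1: rank ker ∂_1 − rank ∂_2 = (6 − 3) − 3 = 0, and the invariant factors of ∂_2 are all 1, so H_1 ≅ 0.
  H_2: rank ker ∂_2 − rank ∂_3 = (4 − 3) − 0 = 1, and there is no ∂_3, so H_2 ≅ Z.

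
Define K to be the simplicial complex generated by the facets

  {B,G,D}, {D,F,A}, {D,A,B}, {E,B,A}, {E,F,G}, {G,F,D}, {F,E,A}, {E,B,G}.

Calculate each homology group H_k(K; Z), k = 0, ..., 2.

H_0 ≅ Z,  H_1 = 0,  H_2 ≅ Z.

Order the vertices as A < B < D < E < F < G. Listing each simplex with vertices in this order, K has dimension 2 with simplices:

  0-simplices (6): A, B, D, E, F, G
  1-simplices (12): AB, AD, AE, AF, BD, BE, BG, DF, DG, EF, EG, FG
  2-simplices (8): ABD, ABE, ADF, AEF, BDG, BEG, DFG, EFG

so the chain groups are C_0 ≅ Z^6, C_1 ≅ Z^12, C_2 ≅ Z^8.

The boundary map ∂_1: C_1 → C_0 sends each edge [p,q] (with p < q) to q − p. For instance
  ∂FG = G − F.
As a 6×12 matrix over Z this has rank 5, with invariant factors (1,1,1,1,1).

Boundary ∂_2: C_2 → C_1 sends each 2-simplex [p,q,r] to [q,r] − [p,r] + [p,q]. For instance
  ∂ABD = BD − AD + AB,
  ∂AEF = EF − AF + AE.
The 12×8 boundary matrix has rank 7 and Smith normal form diag(1,1,1,1,1,1,1).

Computing H_k = (kernel of ∂_k) / (image of ∂_{k+1}):

  H_0: rank C_0 − rank ∂_1 = 6 − 5 = 1, and the invariant factors of ∂_1 are all 1, so H_0 ≅ Z.
  H_1: rank ker ∂_1 − rank ∂_2 = (12 − 5) − 7 = 0, and the invariant factors of ∂_2 are all 1, so H_1 ≅ 0.
  H_2: rank ker ∂_2 − rank ∂_3 = (8 − 7) − 0 = 1, and there is no ∂_3, so H_2 ≅ Z.

As a check, the Euler characteristic is 6 − 12 + 8 = 2, which agrees with 1 − 0 + 1 = 2.
(K is a triangulation of the 2-sphere S^2.)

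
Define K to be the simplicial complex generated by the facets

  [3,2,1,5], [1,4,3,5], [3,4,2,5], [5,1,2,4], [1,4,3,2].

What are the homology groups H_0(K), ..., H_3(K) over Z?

Order the vertices as 1 < 2 < 3 < 4 < 5. Listing each simplex with vertices in this order, K has dimension 3 with simplices:

  0-simplices (5): [1], [2], [3], [4], [5]
  1-simplices (10): [1,2], [1,3], [1,4], [1,5], [2,3], [2,4], [2,5], [3,4], [3,5], [4,5]
  2-simplices (10): [1,2,3], [1,2,4], [1,2,5], [1,3,4], [1,3,5], [1,4,5], [2,3,4], [2,3,5], [2,4,5], [3,4,5]
  3-simplices (5): [1,2,3,4], [1,2,3,5], [1,2,4,5], [1,3,4,5], [2,3,4,5]

Hence C_0 ≅ Z^5, C_1 ≅ Z^10, C_2 ≅ Z^10, C_3 ≅ Z^5.

∂_1: C_1 → C_0 sends each edge [p,q] (with p < q) to q − p. For instance
  ∂[2,5] = [5] − [2].
This gives a 5×10 integer matrix of rank 4; reducing to Smith normal form yields diagonal entries (1,1,1,1).

∂_2: C_2 → C_1 sends each 2-simplex [p,q,r] to [q,r] − [p,r] + [p,q]. For instance
  ∂[1,3,4] = [3,4] − [1,4] + [1,3],
  ∂[3,4,5] = [4,5] − [3,5] + [3,4].
The resulting 10×10 matrix has rank 6, and its Smith normal form has invariant factors (1,1,1,1,1,1).

∂_3: C_3 → C_2 sends each 3-simplex σ to the alternating sum Σ_i (−1)^i (σ with its i-th vertex removed). For instance
  ∂[1,2,3,5] = [2,3,5] − [1,3,5] + [1,2,5] − [1,2,3],
  ∂[1,2,4,5] = [2,4,5] − [1,4,5] + [1,2,5] − [1,2,4].
The 10×5 boundary matrix has rank 4 and Smith normal form diag(1,1,1,1).

From H_k ≅ ker(∂_k) / im(∂_{k+1}) we obtain:

  H_0: rank C_0 − rank ∂_1 = 5 − 4 = 1, and the invariant factors of ∂_1 are all 1, so H_0 ≅ Z.
  H_1: rank ker ∂_1 − rank ∂_2 = (10 − 4) − 6 = 0, and the invariant factors of ∂_2 are all 1, so H_1 ≅ 0.
  H_2: rank ker ∂_2 − rank ∂_3 = (10 − 6) − 4 = 0, and the invariant factors of ∂_3 are all 1, so H_2 ≅ 0.
  H_3: rank ker ∂_3 − rank ∂_4 = (5 − 4) − 0 = 1, and there is no ∂_4, so H_3 ≅ Z.

As a check, the Euler characteristic is 5 − 10 + 10 − 5 = 0, which agrees with 1 − 0 + 0 − 1 = 0.

H_0 ≅ Z,  H_1 = 0,  H_2 = 0,  H_3 ≅ Z.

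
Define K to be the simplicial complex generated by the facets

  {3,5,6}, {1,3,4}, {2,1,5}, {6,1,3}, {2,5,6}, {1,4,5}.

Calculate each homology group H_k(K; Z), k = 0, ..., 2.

H_0 = Z,  H_1 = Z,  H_2 = 0.

Fix the vertex order 1 < 2 < 3 < 4 < 5 < 6 and write every simplex with vertices in increasing order. Then dim K = 2 and the simplices of K are:

  0-simplices (6): [1], [2], [3], [4], [5], [6]
  1-simplices (12): [1,2], [1,3], [1,4], [1,5], [1,6], [2,5], [2,6], [3,4], [3,5], [3,6], [4,5], [5,6]
  2-simplices (6): [1,2,5], [1,3,4], [1,3,6], [1,4,5], [2,5,6], [3,5,6]

so the chain groups are C_0 ≅ Z^6, C_1 ≅ Z^12, C_2 ≅ Z^6.

Boundary ∂_1: C_1 → C_0 maps an edge to its endpoints' difference, ∂[p,q] = q − p.
The 6×12 boundary matrix has rank 5 and Smith normal form diag(1,1,1,1,1).

∂_2: C_2 → C_1 maps a triangle to the signed sum of its edges. For instance
  ∂[3,5,6] = [5,6] − [3,6] + [3,5],
  ∂[2,5,6] = [5,6] − [2,6] + [2,5].
The 12×6 boundary matrix has rank 6 and Smith normal form diag(1,1,1,1,1,1).

Computing H_k = (kernel of ∂_k) / (image of ∂_{k+1}):

  H_0: rank C_0 − rank ∂_1 = 6 − 5 = 1, and the invariant factors of ∂_1 are all 1, so H_0 ≅ Z.
  H_1: rank ker ∂_1 − rank ∂_2 = (12 − 5) − 6 = 1, and the invariant factors of ∂_2 are all 1, so H_1 ≅ Z.
  H_2: rank ker ∂_2 − rank ∂_3 = (6 − 6) − 0 = 0, and there is no ∂_3, so H_2 ≅ 0.

(K is a triangulation of the cylinder S^1 x I.)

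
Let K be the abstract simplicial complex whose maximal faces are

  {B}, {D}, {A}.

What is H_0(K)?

K has 3 vertices.
rank ∂_0 = 0, rank ∂_1 = 0 ⇒ b_0 = 3 − 0 − 0 = 3. So H_0 ≅ Z^3.

H_0 = Z^3.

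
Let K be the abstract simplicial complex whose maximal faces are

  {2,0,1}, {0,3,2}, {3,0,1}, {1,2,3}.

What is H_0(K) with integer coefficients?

H_0 = Z.

Order the vertices as 0 < 1 < 2 < 3. Listing each simplex with vertices in this order, K has dimension 2 with simplices:

  0-simplices (4): [0], [1], [2], [3]
  1-simplices (6): [0,1], [0,2], [0,3], [1,2], [1,3], [2,3]
  2-simplices (4): [0,1,2], [0,1,3], [0,2,3], [1,2,3]

Hence C_0 ≅ Z^4, C_1 ≅ Z^6, C_2 ≅ Z^4.

The boundary map ∂_1: C_1 → C_0 maps an edge to its endpoints' difference, ∂[p,q] = q − p.
This gives a 4×6 integer matrix of rank 3; reducing to Smith normal form yields diagonal entries (1,1,1).

The boundary map ∂_2: C_2 → C_1 maps a triangle to the signed sum of its edges. For instance
  ∂[0,2,3] = [2,3] − [0,3] + [0,2],
  ∂[1,2,3] = [2,3] − [1,3] + [1,2].
This gives a 6×4 integer matrix of rank 3; reducing to Smith normal form yields diagonal entries (1,1,1).

From H_k ≅ ker(∂_k) / im(∂_{k+1}) we obtain:

  H_0: rank C_0 − rank ∂_1 = 4 − 3 = 1, and the invariant factors of ∂_1 are all 1, so H_0 = Z.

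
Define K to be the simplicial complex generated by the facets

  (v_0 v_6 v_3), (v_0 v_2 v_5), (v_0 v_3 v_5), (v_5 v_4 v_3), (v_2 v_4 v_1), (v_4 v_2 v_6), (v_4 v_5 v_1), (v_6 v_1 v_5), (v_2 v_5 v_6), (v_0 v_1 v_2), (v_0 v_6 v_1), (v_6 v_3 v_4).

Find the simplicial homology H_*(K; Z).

H_0 = Z,  H_1 = Z/2,  H_2 = 0.

We work with the vertex ordering v_0 < v_1 < v_2 < v_3 < v_4 < v_5 < v_6. The simplices of K, each written with vertices in increasing order, are:

  0-simplices (7): [v_0], [v_1], [v_2], [v_3], [v_4], [v_5], [v_6]
  1-simplices (18): (18 of them)
  2-simplices (12): (12 of them)

Hence C_0 ≅ Z^7, C_1 ≅ Z^18, C_2 ≅ Z^12.

The boundary map ∂_1: C_1 → C_0 maps an edge to its endpoints' difference, ∂[p,q] = q − p. For instance
  ∂[v_0,v_6] = [v_6] − [v_0].
This gives a 7×18 integer matrix of rank 6; reducing to Smith normal form yields diagonal entries (1,1,1,1,1,1).

The boundary map ∂_2: C_2 → C_1 sends each 2-simplex [p,q,r] to [q,r] − [p,r] + [p,q]. For instance
  ∂[v_0,v_1,v_6] = [v_1,v_6] − [v_0,v_6] + [v_0,v_1],
  ∂[v_0,v_3,v_6] = [v_3,v_6] − [v_0,v_6] + [v_0,v_3].
This gives a 18×12 integer matrix of rank 12; reducing to Smith normal form yields diagonal entries (1,1,1,1,1,1,1,1,1,1,1,2).

Reading off H_k = ker ∂_k / im ∂_{k+1}:

  H_0: rank C_0 − rank ∂_1 = 7 − 6 = 1, and the invariant factors of ∂_1 are all 1, so H_0 = Z.
  H_1: rank ker ∂_1 − rank ∂_2 = (18 − 6) − 12 = 0, and ∂_2 has invariant factor 2 > 1, so H_1 = Z/2.
  H_2: rank ker ∂_2 − rank ∂_3 = (12 − 12) − 0 = 0, and there is no ∂_3, so H_2 = 0.

(K is a triangulation of the real projective plane RP^2.)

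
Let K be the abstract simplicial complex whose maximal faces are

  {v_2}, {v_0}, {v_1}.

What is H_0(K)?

We work with the vertex ordering v_0 < v_1 < v_2. The simplices of K, each written with vertices in increasing order, are:

  0-simplices (3): [v_0], [v_1], [v_2]

so the chain groups are C_0 ≅ Z^3.

From H_k ≅ ker(∂_k) / im(∂_{k+1}) we obtain:

  H_0: rank C_0 − rank ∂_1 = 3 − 0 = 3, and there is no ∂_1, so H_0 ≅ Z^3.

(K is a triangulation of a set of 3 points.)

H_0 ≅ Z^3.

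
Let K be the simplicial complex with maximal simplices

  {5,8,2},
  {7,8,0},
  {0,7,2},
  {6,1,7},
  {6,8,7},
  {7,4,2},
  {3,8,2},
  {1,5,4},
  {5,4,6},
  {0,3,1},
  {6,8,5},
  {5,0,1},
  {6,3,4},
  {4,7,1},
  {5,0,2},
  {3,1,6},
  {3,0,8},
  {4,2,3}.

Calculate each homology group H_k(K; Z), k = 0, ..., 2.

H_0 = Z,  H_1 = Z ⊕ Z/2,  H_2 = 0.

Take the total order 0 < 1 < 2 < 3 < 4 < 5 < 6 < 7 < 8 on the vertex set. Then K (dimension 2) consists of the simplices:

  0-simplices (9): [0], [1], [2], [3], [4], [5], [6], [7], [8]
  1-simplices (27): (27 of them)
  2-simplices (18): [0,1,3], [0,1,5], [0,2,5], [0,2,7], [0,3,8], [0,7,8], [1,3,6], [1,4,5], [1,4,7], [1,6,7], [2,3,4], [2,3,8], [2,4,7], [2,5,8], [3,4,6], [4,5,6], [5,6,8], [6,7,8]

so the chain groups are C_0 ≅ Z^9, C_1 ≅ Z^27, C_2 ≅ Z^18.

∂_1: C_1 → C_0 sends each edge [p,q] (with p < q) to q − p. For instance
  ∂[1,5] = [5] − [1].
The resulting 9×27 matrix has rank 8, and its Smith normal form has invariant factors (1,1,1,1,1,1,1,1).

The boundary map ∂_2: C_2 → C_1 maps a triangle to the signed sum of its edges. For instance
  ∂[2,4,7] = [4,7] − [2,7] + [2,4],
  ∂[0,1,5] = [1,5] − [0,5] + [0,1].
The 27×18 boundary matrix has rank 18 and Smith normal form diag(1,1,1,1,1,1,1,1,1,1,1,1,1,1,1,1,1,2).

From H_k ≅ ker(∂_k) / im(∂_{k+1}) we obtain:

  H_0: rank C_0 − rank ∂_1 = 9 − 8 = 1, and the invariant factors of ∂_1 are all 1, so H_0 ≅ Z.
  H_1: rank ker ∂_1 − rank ∂_2 = (27 − 8) − 18 = 1, and ∂_2 has invariant factor 2 > 1, so H_1 ≅ Z ⊕ Z/2.
  H_2: rank ker ∂_2 − rank ∂_3 = (18 − 18) − 0 = 0, and there is no ∂_3, so H_2 ≅ 0.

As a check, the Euler characteristic is 9 − 27 + 18 = 0, which agrees with 1 − 1 + 0 = 0.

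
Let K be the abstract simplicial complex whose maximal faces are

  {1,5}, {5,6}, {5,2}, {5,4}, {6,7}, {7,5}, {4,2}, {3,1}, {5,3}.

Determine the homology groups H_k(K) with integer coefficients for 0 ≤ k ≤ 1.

We work with the vertex ordering 1 < 2 < 3 < 4 < 5 < 6 < 7. The simplices of K, each written with vertices in increasing order, are:

  0-simplices (7): [1], [2], [3], [4], [5], [6], [7]
  1-simplices (9): [1,3], [1,5], [2,4], [2,5], [3,5], [4,5], [5,6], [5,7], [6,7]

so the chain groups are C_0 ≅ Z^7, C_1 ≅ Z^9.

Boundary ∂_1: C_1 → C_0 maps an edge to its endpoints' difference, ∂[p,q] = q − p.
This gives a 7×9 integer matrix of rank 6; reducing to Smith normal form yields diagonal entries (1,1,1,1,1,1).

Now H_k = ker ∂_k / im ∂_{k+1}, so:

  H_0: rank C_0 − rank ∂_1 = 7 − 6 = 1, and the invariant factors of ∂_1 are all 1, so H_0 = Z.
  H_1: rank ker ∂_1 − rank ∂_2 = (9 − 6) − 0 = 3, and there is no ∂_2, so H_1 = Z^3.

H_0 ≅ Z,  H_1 ≅ Z^3.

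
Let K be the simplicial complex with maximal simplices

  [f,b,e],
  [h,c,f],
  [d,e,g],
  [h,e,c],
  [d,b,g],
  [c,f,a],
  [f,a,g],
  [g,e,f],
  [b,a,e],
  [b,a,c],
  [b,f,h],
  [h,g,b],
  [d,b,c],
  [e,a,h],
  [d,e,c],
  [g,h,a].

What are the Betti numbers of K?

b_0 = 1, b_1 = 2, b_2 = 1.

We work with the vertex ordering a < b < c < d < e < f < g < h. The simplices of K, each written with vertices in increasing order, are:

  0-simplices (8): a, b, c, d, e, f, g, h
  1-simplices (24): ab, ac, ae, af, ag, ah, bc, bd, be, bf, bg, bh, cd, ce, cf, ch, de, dg, ef, eg, eh, fg, fh, gh
  2-simplices (16): abc, abe, acf, aeh, afg, agh, bcd, bdg, bef, bfh, bgh, cde, ceh, cfh, deg, efg

Hence C_0 ≅ Z^8, C_1 ≅ Z^24, C_2 ≅ Z^16.

Boundary ∂_1: C_1 → C_0 is given by ∂[p,q] = [q] − [p]. For instance
  ∂af = f − a.
This gives a 8×24 integer matrix of rank 7; reducing to Smith normal form yields diagonal entries (1,1,1,1,1,1,1).

The boundary map ∂_2: C_2 → C_1 maps a triangle to the signed sum of its edges. For instance
  ∂bgh = gh − bh + bg,
  ∂afg = fg − ag + af.
As a 24×16 matrix over Z this has rank 15, with invariant factors (1,1,1,1,1,1,1,1,1,1,1,1,1,1,1).

Computing H_k = (kernel of ∂_k) / (image of ∂_{k+1}):

  H_0: rank C_0 − rank ∂_1 = 8 − 7 = 1, and the invariant factors of ∂_1 are all 1, so H_0 = Z.
  H_1: rank ker ∂_1 − rank ∂_2 = (24 − 7) − 15 = 2, and the invariant factors of ∂_2 are all 1, so H_1 = Z^2.
  H_2: rank ker ∂_2 − rank ∂_3 = (16 − 15) − 0 = 1, and there is no ∂_3, so H_2 = Z.

Hence the Betti numbers are b_0 = 1, b_1 = 2, b_2 = 1.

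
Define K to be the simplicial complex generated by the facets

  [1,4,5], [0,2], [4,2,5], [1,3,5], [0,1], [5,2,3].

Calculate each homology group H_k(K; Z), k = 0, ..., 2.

Take the total order 0 < 1 < 2 < 3 < 4 < 5 on the vertex set. Then K (dimension 2) consists of the simplices:

  0-simplices (6): [0], [1], [2], [3], [4], [5]
  1-simplices (10): [0,1], [0,2], [1,3], [1,4], [1,5], [2,3], [2,4], [2,5], [3,5], [4,5]
  2-simplices (4): [1,3,5], [1,4,5], [2,3,5], [2,4,5]

giving chain groups C_0 ≅ Z^6, C_1 ≅ Z^10, C_2 ≅ Z^4.

∂_1: C_1 → C_0 sends each edge [p,q] (with p < q) to q − p.
This gives a 6×10 integer matrix of rank 5; reducing to Smith normal form yields diagonal entries (1,1,1,1,1).

The boundary map ∂_2: C_2 → C_1 maps a triangle to the signed sum of its edges. For instance
  ∂[2,3,5] = [3,5] − [2,5] + [2,3],
  ∂[1,3,5] = [3,5] − [1,5] + [1,3].
The resulting 10×4 matrix has rank 4, and its Smith normal form has invariant factors (1,1,1,1).

Computing H_k = (kernel of ∂_k) / (image of ∂_{k+1}):

  H_0: rank C_0 − rank ∂_1 = 6 − 5 = 1, and the invariant factors of ∂_1 are all 1, so H_0 ≅ Z.
  H_1: rank ker ∂_1 − rank ∂_2 = (10 − 5) − 4 = 1, and the invariant factors of ∂_2 are all 1, so H_1 ≅ Z.
  H_2: rank ker ∂_2 − rank ∂_3 = (4 − 4) − 0 = 0, and there is no ∂_3, so H_2 ≅ 0.

H_0 = Z,  H_1 = Z,  H_2 = 0.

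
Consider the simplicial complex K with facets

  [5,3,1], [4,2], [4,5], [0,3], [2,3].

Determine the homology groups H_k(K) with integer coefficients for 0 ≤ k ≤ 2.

H_0 ≅ Z,  H_1 ≅ Z,  H_2 = 0.

K has 6 vertices, 7 edges, 1 triangle.
rank ∂_0 = 0, rank ∂_1 = 5 ⇒ b_0 = 6 − 0 − 5 = 1; all invariant factors of ∂_1 are 1 so no torsion. So H_0 ≅ Z.
rank ∂_1 = 5, rank ∂_2 = 1 ⇒ b_1 = 7 − 5 − 1 = 1; all invariant factors of ∂_2 are 1 so no torsion. So H_1 ≅ Z.
rank ∂_2 = 1, rank ∂_3 = 0 ⇒ b_2 = 1 − 1 − 0 = 0. So H_2 ≅ 0.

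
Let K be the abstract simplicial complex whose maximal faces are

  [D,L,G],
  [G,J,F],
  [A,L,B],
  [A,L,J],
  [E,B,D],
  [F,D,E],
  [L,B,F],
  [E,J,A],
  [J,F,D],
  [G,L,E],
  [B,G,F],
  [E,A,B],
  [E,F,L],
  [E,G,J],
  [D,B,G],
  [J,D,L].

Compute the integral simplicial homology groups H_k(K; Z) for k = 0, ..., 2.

H_0 ≅ Z,  H_1 ≅ Z^2,  H_2 ≅ Z.

We work with the vertex ordering A < B < D < E < F < G < J < L. The simplices of K, each written with vertices in increasing order, are:

  0-simplices (8): A, B, D, E, F, G, J, L
  1-simplices (24): AB, AE, AJ, AL, BD, BE, BF, BG, BL, DE, DF, DG, DJ, DL, EF, EG, EJ, EL, FG, FJ, FL, GJ, GL, JL
  2-simplices (16): ABE, ABL, AEJ, AJL, BDE, BDG, BFG, BFL, DEF, DFJ, DGL, DJL, EFL, EGJ, EGL, FGJ

Hence C_0 ≅ Z^8, C_1 ≅ Z^24, C_2 ≅ Z^16.

The boundary map ∂_1: C_1 → C_0 maps an edge to its endpoints' difference, ∂[p,q] = q − p.
As a 8×24 matrix over Z this has rank 7, with invariant factors (1,1,1,1,1,1,1).

The boundary map ∂_2: C_2 → C_1 acts by ∂[p,q,r] = [q,r] − [p,r] + [p,q]. For instance
  ∂AJL = JL − AL + AJ,
  ∂FGJ = GJ − FJ + FG.
This gives a 24×16 integer matrix of rank 15; reducing to Smith normal form yields diagonal entries (1,1,1,1,1,1,1,1,1,1,1,1,1,1,1).

Now H_k = ker ∂_k / im ∂_{k+1}, so:

  H_0: rank C_0 − rank ∂_1 = 8 − 7 = 1, and the invariant factors of ∂_1 are all 1, so H_0 ≅ Z.
  H_1: rank ker ∂_1 − rank ∂_2 = (24 − 7) − 15 = 2, and the invariant factors of ∂_2 are all 1, so H_1 ≅ Z^2.
  H_2: rank ker ∂_2 − rank ∂_3 = (16 − 15) − 0 = 1, and there is no ∂_3, so H_2 ≅ Z.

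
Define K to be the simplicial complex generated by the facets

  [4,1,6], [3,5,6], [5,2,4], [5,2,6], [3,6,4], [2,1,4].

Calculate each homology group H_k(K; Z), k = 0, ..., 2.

H_0 ≅ Z,  H_1 ≅ Z,  H_2 = 0.

Take the total order 1 < 2 < 3 < 4 < 5 < 6 on the vertex set. Then K (dimension 2) consists of the simplices:

  0-simplices (6): [1], [2], [3], [4], [5], [6]
  1-simplices (12): [1,2], [1,4], [1,6], [2,4], [2,5], [2,6], [3,4], [3,5], [3,6], [4,5], [4,6], [5,6]
  2-simplices (6): [1,2,4], [1,4,6], [2,4,5], [2,5,6], [3,4,6], [3,5,6]

Hence C_0 ≅ Z^6, C_1 ≅ Z^12, C_2 ≅ Z^6.

The boundary map ∂_1: C_1 → C_0 sends each edge [p,q] (with p < q) to q − p. For instance
  ∂[1,6] = [6] − [1].
As a 6×12 matrix over Z this has rank 5, with invariant factors (1,1,1,1,1).

∂_2: C_2 → C_1 acts by ∂[p,q,r] = [q,r] − [p,r] + [p,q]. For instance
  ∂[1,2,4] = [2,4] − [1,4] + [1,2],
  ∂[2,4,5] = [4,5] − [2,5] + [2,4].
As a 12×6 matrix over Z this has rank 6, with invariant factors (1,1,1,1,1,1).

Now H_k = ker ∂_k / im ∂_{k+1}, so:

  H_0: rank C_0 − rank ∂_1 = 6 − 5 = 1, and the invariant factors of ∂_1 are all 1, so H_0 = Z.
  H_1: rank ker ∂_1 − rank ∂_2 = (12 − 5) − 6 = 1, and the invariant factors of ∂_2 are all 1, so H_1 = Z.
  H_2: rank ker ∂_2 − rank ∂_3 = (6 − 6) − 0 = 0, and there is no ∂_3, so H_2 = 0.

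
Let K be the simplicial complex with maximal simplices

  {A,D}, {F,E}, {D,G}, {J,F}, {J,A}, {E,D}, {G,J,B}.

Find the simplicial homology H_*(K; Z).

H_0 ≅ Z,  H_1 ≅ Z^2,  H_2 = 0.

Take the total order A < B < D < E < F < G < J on the vertex set. Then K (dimension 2) consists of the simplices:

  0-simplices (7): A, B, D, E, F, G, J
  1-simplices (9): AD, AJ, BG, BJ, DE, DG, EF, FJ, GJ
  2-simplices (1): BGJ

Hence C_0 ≅ Z^7, C_1 ≅ Z^9, C_2 ≅ Z^1.

∂_1: C_1 → C_0 is given by ∂[p,q] = [q] − [p]. For instance
  ∂AJ = J − A.
The resulting 7×9 matrix has rank 6, and its Smith normal form has invariant factors (1,1,1,1,1,1).

The boundary map ∂_2: C_2 → C_1 maps a triangle to the signed sum of its edges. For instance
  ∂BGJ = GJ − BJ + BG.
As a 9×1 matrix over Z this has rank 1, with invariant factors (1).

Reading off H_k = ker ∂_k / im ∂_{k+1}:

  H_0: rank C_0 − rank ∂_1 = 7 − 6 = 1, and the invariant factors of ∂_1 are all 1, so H_0 ≅ Z.
  H_1: rank ker ∂_1 − rank ∂_2 = (9 − 6) − 1 = 2, and the invariant factors of ∂_2 are all 1, so H_1 ≅ Z^2.
  H_2: rank ker ∂_2 − rank ∂_3 = (1 − 1) − 0 = 0, and there is no ∂_3, so H_2 ≅ 0.

As a check, the Euler characteristic is 7 − 9 + 1 = -1, which agrees with 1 − 2 + 0 = -1.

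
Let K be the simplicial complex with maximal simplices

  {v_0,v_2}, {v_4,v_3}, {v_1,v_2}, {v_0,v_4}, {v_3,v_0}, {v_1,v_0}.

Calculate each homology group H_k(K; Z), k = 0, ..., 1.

Order the vertices as v_0 < v_1 < v_2 < v_3 < v_4. Listing each simplex with vertices in this order, K has dimension 1 with simplices:

  0-simplices (5): [v_0], [v_1], [v_2], [v_3], [v_4]
  1-simplices (6): [v_0,v_1], [v_0,v_2], [v_0,v_3], [v_0,v_4], [v_1,v_2], [v_3,v_4]

giving chain groups C_0 ≅ Z^5, C_1 ≅ Z^6.

∂_1: C_1 → C_0 maps an edge to its endpoints' difference, ∂[p,q] = q − p.
The resulting 5×6 matrix has rank 4, and its Smith normal form has invariant factors (1,1,1,1).

Computing H_k = (kernel of ∂_k) / (image of ∂_{k+1}):

  H_0: rank C_0 − rank ∂_1 = 5 − 4 = 1, and the invariant factors of ∂_1 are all 1, so H_0 = Z.
  H_1: rank ker ∂_1 − rank ∂_2 = (6 − 4) − 0 = 2, and there is no ∂_2, so H_1 = Z^2.

H_0 ≅ Z,  H_1 ≅ Z^2.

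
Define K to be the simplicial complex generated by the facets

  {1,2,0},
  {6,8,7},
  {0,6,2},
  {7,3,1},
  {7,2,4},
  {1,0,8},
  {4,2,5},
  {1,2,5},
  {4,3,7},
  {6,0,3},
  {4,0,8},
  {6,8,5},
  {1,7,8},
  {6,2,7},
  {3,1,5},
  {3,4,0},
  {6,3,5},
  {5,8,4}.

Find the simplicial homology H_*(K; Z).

H_0 ≅ Z,  H_1 ≅ Z^2,  H_2 ≅ Z.

Fix the vertex order 0 < 1 < 2 < 3 < 4 < 5 < 6 < 7 < 8 and write every simplex with vertices in increasing order. Then dim K = 2 and the simplices of K are:

  0-simplices (9): [0], [1], [2], [3], [4], [5], [6], [7], [8]
  1-simplices (27): (27 of them)
  2-simplices (18): [0,1,2], [0,1,8], [0,2,6], [0,3,4], [0,3,6], [0,4,8], [1,2,5], [1,3,5], [1,3,7], [1,7,8], [2,4,5], [2,4,7], [2,6,7], [3,4,7], [3,5,6], [4,5,8], [5,6,8], [6,7,8]

Hence C_0 ≅ Z^9, C_1 ≅ Z^27, C_2 ≅ Z^18.

Boundary ∂_1: C_1 → C_0 maps an edge to its endpoints' difference, ∂[p,q] = q − p. For instance
  ∂[3,7] = [7] − [3].
The 9×27 boundary matrix has rank 8 and Smith normal form diag(1,1,1,1,1,1,1,1).

Boundary ∂_2: C_2 → C_1 acts by ∂[p,q,r] = [q,r] − [p,r] + [p,q]. For instance
  ∂[0,2,6] = [2,6] − [0,6] + [0,2],
  ∂[0,3,4] = [3,4] − [0,4] + [0,3].
The resulting 27×18 matrix has rank 17, and its Smith normal form has invariant factors (1,1,1,1,1,1,1,1,1,1,1,1,1,1,1,1,1).

Now H_k = ker ∂_k / im ∂_{k+1}, so:

  H_0: rank C_0 − rank ∂_1 = 9 − 8 = 1, and the invariant factors of ∂_1 are all 1, so H_0 = Z.
  H_1: rank ker ∂_1 − rank ∂_2 = (27 − 8) − 17 = 2, and the invariant factors of ∂_2 are all 1, so H_1 = Z^2.
  H_2: rank ker ∂_2 − rank ∂_3 = (18 − 17) − 0 = 1, and there is no ∂_3, so H_2 = Z.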